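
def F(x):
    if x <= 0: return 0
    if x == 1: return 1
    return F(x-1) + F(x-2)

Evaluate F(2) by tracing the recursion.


Computing F(2) bottom-up:
F(0) = 0
F(1) = 1
F(2) = F(1) + F(0) = 1 + 0 = 1

1


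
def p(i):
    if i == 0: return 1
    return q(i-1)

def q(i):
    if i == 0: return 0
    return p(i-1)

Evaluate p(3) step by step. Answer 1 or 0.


p(3) = q(2)
q(2) = p(1)
p(1) = q(0)
q(0) = 0  (base case)
Result: 0

0


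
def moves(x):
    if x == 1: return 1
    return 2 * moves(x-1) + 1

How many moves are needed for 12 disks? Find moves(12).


moves(12) = 2 * moves(11) + 1
moves(11) = 2 * moves(10) + 1
moves(10) = 2 * moves(9) + 1
moves(9) = 2 * moves(8) + 1
moves(8) = 2 * moves(7) + 1
moves(7) = 2 * moves(6) + 1
moves(6) = 2 * moves(5) + 1
moves(5) = 2 * moves(4) + 1
moves(4) = 2 * moves(3) + 1
moves(3) = 2 * moves(2) + 1
moves(2) = 2 * moves(1) + 1
moves(1) = 1  (base case)
moves(2) = 2 * 1 + 1 = 3
moves(3) = 2 * 3 + 1 = 7
moves(4) = 2 * 7 + 1 = 15
moves(5) = 2 * 15 + 1 = 31
moves(6) = 2 * 31 + 1 = 63
moves(7) = 2 * 63 + 1 = 127
moves(8) = 2 * 127 + 1 = 255
moves(9) = 2 * 255 + 1 = 511
moves(10) = 2 * 511 + 1 = 1023
moves(11) = 2 * 1023 + 1 = 2047
moves(12) = 2 * 2047 + 1 = 4095

4095


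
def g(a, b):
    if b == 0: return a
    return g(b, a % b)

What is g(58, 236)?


g(58, 236) = g(236, 58)
g(236, 58) = g(58, 4)
g(58, 4) = g(4, 2)
g(4, 2) = g(2, 0)
g(2, 0) = 2  (base case)

2


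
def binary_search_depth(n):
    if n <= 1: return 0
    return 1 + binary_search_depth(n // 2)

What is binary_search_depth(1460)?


1460 / 2 = 730
730 / 2 = 365
365 / 2 = 182
182 / 2 = 91
91 / 2 = 45
45 / 2 = 22
22 / 2 = 11
11 / 2 = 5
5 / 2 = 2
2 / 2 = 1
Reached 1 after 10 halvings

10


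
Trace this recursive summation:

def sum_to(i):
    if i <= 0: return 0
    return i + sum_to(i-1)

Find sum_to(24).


sum_to(24)
= 24 + 23 + 22 + 21 + 20 + 19 + 18 + 17 + 16 + 15 + 14 + 13 + 12 + 11 + 10 + 9 + 8 + 7 + 6 + 5 + 4 + 3 + 2 + 1 + sum_to(0)
= 24 + 23 + 22 + 21 + 20 + 19 + 18 + 17 + 16 + 15 + 14 + 13 + 12 + 11 + 10 + 9 + 8 + 7 + 6 + 5 + 4 + 3 + 2 + 1 + 0
= 300

300


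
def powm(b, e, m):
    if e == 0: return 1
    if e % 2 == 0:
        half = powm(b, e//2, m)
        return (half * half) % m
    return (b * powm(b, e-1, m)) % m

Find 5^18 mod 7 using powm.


powm(5, 18, 7): e is even, compute powm(5, 9, 7)
  powm(5, 9, 7): e is odd, compute powm(5, 8, 7)
    powm(5, 8, 7): e is even, compute powm(5, 4, 7)
      powm(5, 4, 7): e is even, compute powm(5, 2, 7)
        powm(5, 2, 7): e is even, compute powm(5, 1, 7)
          powm(5, 1, 7): e is odd, compute powm(5, 0, 7)
          powm(5, 0, 7) = 1
          (5 * 1) % 7 = 5
        half=5, (5*5) % 7 = 4
      half=4, (4*4) % 7 = 2
    half=2, (2*2) % 7 = 4
  (5 * 4) % 7 = 6
half=6, (6*6) % 7 = 1

1


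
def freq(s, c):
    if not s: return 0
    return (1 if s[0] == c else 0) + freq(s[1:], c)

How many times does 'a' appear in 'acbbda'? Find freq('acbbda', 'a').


s[0]='a' == 'a' -> 1
s[0]='c' != 'a' -> 0
s[0]='b' != 'a' -> 0
s[0]='b' != 'a' -> 0
s[0]='d' != 'a' -> 0
s[0]='a' == 'a' -> 1
Sum: 1 + 0 + 0 + 0 + 0 + 1 = 2

2


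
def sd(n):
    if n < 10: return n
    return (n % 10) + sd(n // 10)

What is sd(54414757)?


sd(54414757) = 7 + sd(5441475)
sd(5441475) = 5 + sd(544147)
sd(544147) = 7 + sd(54414)
sd(54414) = 4 + sd(5441)
sd(5441) = 1 + sd(544)
sd(544) = 4 + sd(54)
sd(54) = 4 + sd(5)
sd(5) = 5  (base case)
Total: 7 + 5 + 7 + 4 + 1 + 4 + 4 + 5 = 37

37


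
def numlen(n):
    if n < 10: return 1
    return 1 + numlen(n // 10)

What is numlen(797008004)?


numlen(797008004) = 1 + numlen(79700800)
numlen(79700800) = 1 + numlen(7970080)
numlen(7970080) = 1 + numlen(797008)
numlen(797008) = 1 + numlen(79700)
numlen(79700) = 1 + numlen(7970)
numlen(7970) = 1 + numlen(797)
numlen(797) = 1 + numlen(79)
numlen(79) = 1 + numlen(7)
numlen(7) = 1  (base case: 7 < 10)
Unwinding: 1 + 1 + 1 + 1 + 1 + 1 + 1 + 1 + 1 = 9

9


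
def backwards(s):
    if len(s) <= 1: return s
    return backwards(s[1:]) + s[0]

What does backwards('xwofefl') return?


backwards('xwofefl') = backwards('wofefl') + 'x'
backwards('wofefl') = backwards('ofefl') + 'w'
backwards('ofefl') = backwards('fefl') + 'o'
backwards('fefl') = backwards('efl') + 'f'
backwards('efl') = backwards('fl') + 'e'
backwards('fl') = backwards('l') + 'f'
backwards('l') = 'l'  (base case)
Concatenating: 'l' + 'f' + 'e' + 'f' + 'o' + 'w' + 'x' = 'lfefowx'

lfefowx


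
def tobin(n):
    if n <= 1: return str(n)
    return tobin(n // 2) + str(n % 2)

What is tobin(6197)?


tobin(6197) = tobin(3098) + '1'
tobin(3098) = tobin(1549) + '0'
tobin(1549) = tobin(774) + '1'
tobin(774) = tobin(387) + '0'
tobin(387) = tobin(193) + '1'
tobin(193) = tobin(96) + '1'
tobin(96) = tobin(48) + '0'
tobin(48) = tobin(24) + '0'
tobin(24) = tobin(12) + '0'
tobin(12) = tobin(6) + '0'
tobin(6) = tobin(3) + '0'
tobin(3) = tobin(1) + '1'
tobin(1) = '1'  (base case)
Concatenating: '1' + '1' + '0' + '0' + '0' + '0' + '0' + '1' + '1' + '0' + '1' + '0' + '1' = '1100000110101'

1100000110101


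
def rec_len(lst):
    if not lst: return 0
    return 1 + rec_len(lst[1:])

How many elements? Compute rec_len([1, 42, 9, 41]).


rec_len([1, 42, 9, 41]) = 1 + rec_len([42, 9, 41])
rec_len([42, 9, 41]) = 1 + rec_len([9, 41])
rec_len([9, 41]) = 1 + rec_len([41])
rec_len([41]) = 1 + rec_len([])
rec_len([]) = 0  (base case)
Unwinding: 1 + 1 + 1 + 1 + 0 = 4

4


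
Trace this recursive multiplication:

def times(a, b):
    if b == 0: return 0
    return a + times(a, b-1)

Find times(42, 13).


times(42, 13) = 42 + times(42, 12)
times(42, 12) = 42 + times(42, 11)
times(42, 11) = 42 + times(42, 10)
times(42, 10) = 42 + times(42, 9)
times(42, 9) = 42 + times(42, 8)
times(42, 8) = 42 + times(42, 7)
times(42, 7) = 42 + times(42, 6)
times(42, 6) = 42 + times(42, 5)
times(42, 5) = 42 + times(42, 4)
times(42, 4) = 42 + times(42, 3)
times(42, 3) = 42 + times(42, 2)
times(42, 2) = 42 + times(42, 1)
times(42, 1) = 42 + times(42, 0)
times(42, 0) = 0  (base case)
Total: 42 + 42 + 42 + 42 + 42 + 42 + 42 + 42 + 42 + 42 + 42 + 42 + 42 + 0 = 546

546


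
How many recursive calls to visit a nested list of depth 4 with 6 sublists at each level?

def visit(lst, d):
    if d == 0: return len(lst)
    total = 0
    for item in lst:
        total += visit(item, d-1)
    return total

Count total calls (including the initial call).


At depth 0 (root): 1 call
At depth 1: each of 1 parents calls visit on 6 children = 6 calls
At depth 2: each of 6 parents calls visit on 6 children = 36 calls
At depth 3: each of 36 parents calls visit on 6 children = 216 calls
At depth 4: each of 216 parents calls visit on 6 children = 1296 calls
Total: 1 + 6 + 36 + 216 + 1296 = 1555

1555


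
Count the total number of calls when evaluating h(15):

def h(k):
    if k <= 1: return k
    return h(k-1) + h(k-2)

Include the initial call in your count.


Let C(n) = total calls for h(n)
C(0) = 1, C(1) = 1
C(2) = 1 + C(1) + C(0) = 1 + 1 + 1 = 3
C(3) = 1 + C(2) + C(1) = 1 + 3 + 1 = 5
C(4) = 1 + C(3) + C(2) = 1 + 5 + 3 = 9
C(5) = 1 + C(4) + C(3) = 1 + 9 + 5 = 15
C(6) = 1 + C(5) + C(4) = 1 + 15 + 9 = 25
C(7) = 1 + C(6) + C(5) = 1 + 25 + 15 = 41
C(8) = 1 + C(7) + C(6) = 1 + 41 + 25 = 67
C(9) = 1 + C(8) + C(7) = 1 + 67 + 41 = 109
C(10) = 1 + C(9) + C(8) = 1 + 109 + 67 = 177
C(11) = 1 + C(10) + C(9) = 1 + 177 + 109 = 287
C(12) = 1 + C(11) + C(10) = 1 + 287 + 177 = 465
C(13) = 1 + C(12) + C(11) = 1 + 465 + 287 = 753
C(14) = 1 + C(13) + C(12) = 1 + 753 + 465 = 1219
C(15) = 1 + C(14) + C(13) = 1 + 1219 + 753 = 1973

1973


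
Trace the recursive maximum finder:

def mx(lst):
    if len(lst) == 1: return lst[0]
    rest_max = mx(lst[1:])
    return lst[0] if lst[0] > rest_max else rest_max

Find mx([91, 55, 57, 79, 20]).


mx([91, 55, 57, 79, 20]): compare 91 with mx([55, 57, 79, 20])
mx([55, 57, 79, 20]): compare 55 with mx([57, 79, 20])
mx([57, 79, 20]): compare 57 with mx([79, 20])
mx([79, 20]): compare 79 with mx([20])
mx([20]) = 20  (base case)
Compare 79 with 20 -> 79
Compare 57 with 79 -> 79
Compare 55 with 79 -> 79
Compare 91 with 79 -> 91

91


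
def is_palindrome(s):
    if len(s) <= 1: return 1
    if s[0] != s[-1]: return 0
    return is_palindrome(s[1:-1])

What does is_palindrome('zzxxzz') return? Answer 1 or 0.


is_palindrome('zzxxzz'): s[0]='z' == s[-1]='z' -> check is_palindrome('zxxz')
is_palindrome('zxxz'): s[0]='z' == s[-1]='z' -> check is_palindrome('xx')
is_palindrome('xx'): s[0]='x' == s[-1]='x' -> check is_palindrome('')
is_palindrome(''): len <= 1 -> return 1  (base case)
Result: 1 (palindrome)

1


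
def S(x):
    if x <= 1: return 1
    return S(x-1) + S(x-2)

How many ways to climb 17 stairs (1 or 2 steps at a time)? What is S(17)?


Building up from base cases:
S(0) = 1
S(1) = 1
S(2) = S(1) + S(0) = 1 + 1 = 2
S(3) = S(2) + S(1) = 2 + 1 = 3
S(4) = S(3) + S(2) = 3 + 2 = 5
S(5) = S(4) + S(3) = 5 + 3 = 8
S(6) = S(5) + S(4) = 8 + 5 = 13
S(7) = S(6) + S(5) = 13 + 8 = 21
S(8) = S(7) + S(6) = 21 + 13 = 34
S(9) = S(8) + S(7) = 34 + 21 = 55
S(10) = S(9) + S(8) = 55 + 34 = 89
S(11) = S(10) + S(9) = 89 + 55 = 144
S(12) = S(11) + S(10) = 144 + 89 = 233
S(13) = S(12) + S(11) = 233 + 144 = 377
S(14) = S(13) + S(12) = 377 + 233 = 610
S(15) = S(14) + S(13) = 610 + 377 = 987
S(16) = S(15) + S(14) = 987 + 610 = 1597
S(17) = S(16) + S(15) = 1597 + 987 = 2584

2584


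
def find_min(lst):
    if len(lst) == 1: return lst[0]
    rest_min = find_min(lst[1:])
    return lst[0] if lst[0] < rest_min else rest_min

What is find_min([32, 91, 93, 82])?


find_min([32, 91, 93, 82]): compare 32 with find_min([91, 93, 82])
find_min([91, 93, 82]): compare 91 with find_min([93, 82])
find_min([93, 82]): compare 93 with find_min([82])
find_min([82]) = 82  (base case)
Compare 93 with 82 -> 82
Compare 91 with 82 -> 82
Compare 32 with 82 -> 32

32


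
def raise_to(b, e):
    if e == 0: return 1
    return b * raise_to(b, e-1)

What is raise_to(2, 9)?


raise_to(2, 9)
= 2 * raise_to(2, 8)
= 2 * 2 * raise_to(2, 7)
= 2 * 2 * 2 * raise_to(2, 6)
= 2 * 2 * 2 * 2 * raise_to(2, 5)
= 2 * 2 * 2 * 2 * 2 * raise_to(2, 4)
= 2 * 2 * 2 * 2 * 2 * 2 * raise_to(2, 3)
= 2 * 2 * 2 * 2 * 2 * 2 * 2 * raise_to(2, 2)
= 2 * 2 * 2 * 2 * 2 * 2 * 2 * 2 * raise_to(2, 1)
= 2 * 2 * 2 * 2 * 2 * 2 * 2 * 2 * 2 * raise_to(2, 0)
= 2 * 2 * 2 * 2 * 2 * 2 * 2 * 2 * 2 * 1
= 512

512


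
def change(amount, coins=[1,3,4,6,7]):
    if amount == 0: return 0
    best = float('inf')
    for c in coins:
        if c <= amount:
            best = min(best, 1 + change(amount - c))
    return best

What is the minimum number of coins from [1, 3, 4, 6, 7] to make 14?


Building up with DP:
change(0) = 0
change(1) = min(1+change(0)=1+0=1) = 1
change(2) = min(1+change(1)=1+1=2) = 2
change(3) = min(1+change(2)=1+2=3, 1+change(0)=1+0=1) = 1
change(4) = min(1+change(3)=1+1=2, 1+change(1)=1+1=2, 1+change(0)=1+0=1) = 1
change(5) = min(1+change(4)=1+1=2, 1+change(2)=1+2=3, 1+change(1)=1+1=2) = 2
change(6) = min(1+change(5)=1+2=3, 1+change(3)=1+1=2, 1+change(2)=1+2=3, 1+change(0)=1+0=1) = 1
change(7) = min(1+change(6)=1+1=2, 1+change(4)=1+1=2, 1+change(3)=1+1=2, 1+change(1)=1+1=2, 1+change(0)=1+0=1) = 1
change(8) = min(1+change(7)=1+1=2, 1+change(5)=1+2=3, 1+change(4)=1+1=2, 1+change(2)=1+2=3, 1+change(1)=1+1=2) = 2
change(9) = min(1+change(8)=1+2=3, 1+change(6)=1+1=2, 1+change(5)=1+2=3, 1+change(3)=1+1=2, 1+change(2)=1+2=3) = 2
change(10) = min(1+change(9)=1+2=3, 1+change(7)=1+1=2, 1+change(6)=1+1=2, 1+change(4)=1+1=2, 1+change(3)=1+1=2) = 2
change(11) = min(1+change(10)=1+2=3, 1+change(8)=1+2=3, 1+change(7)=1+1=2, 1+change(5)=1+2=3, 1+change(4)=1+1=2) = 2
change(12) = min(1+change(11)=1+2=3, 1+change(9)=1+2=3, 1+change(8)=1+2=3, 1+change(6)=1+1=2, 1+change(5)=1+2=3) = 2
change(13) = min(1+change(12)=1+2=3, 1+change(10)=1+2=3, 1+change(9)=1+2=3, 1+change(7)=1+1=2, 1+change(6)=1+1=2) = 2
change(14) = min(1+change(13)=1+2=3, 1+change(11)=1+2=3, 1+change(10)=1+2=3, 1+change(8)=1+2=3, 1+change(7)=1+1=2) = 2

2


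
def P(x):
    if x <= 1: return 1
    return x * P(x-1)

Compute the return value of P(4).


P(4)
= 4 * P(3)
= 4 * 3 * P(2)
= 4 * 3 * 2 * P(1)
= 4 * 3 * 2 * 1
= 24

24


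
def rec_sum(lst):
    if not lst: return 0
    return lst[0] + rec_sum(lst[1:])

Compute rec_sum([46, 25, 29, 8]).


rec_sum([46, 25, 29, 8]) = 46 + rec_sum([25, 29, 8])
rec_sum([25, 29, 8]) = 25 + rec_sum([29, 8])
rec_sum([29, 8]) = 29 + rec_sum([8])
rec_sum([8]) = 8 + rec_sum([])
rec_sum([]) = 0  (base case)
Total: 46 + 25 + 29 + 8 + 0 = 108

108


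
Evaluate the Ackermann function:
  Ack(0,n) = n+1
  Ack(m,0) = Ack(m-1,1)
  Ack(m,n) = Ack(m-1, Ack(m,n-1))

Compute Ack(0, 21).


Ack(0, 21) = 22
Result: Ack(0, 21) = 22

22


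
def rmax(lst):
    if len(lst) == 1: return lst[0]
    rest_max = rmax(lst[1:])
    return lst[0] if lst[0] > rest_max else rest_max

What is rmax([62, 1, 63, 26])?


rmax([62, 1, 63, 26]): compare 62 with rmax([1, 63, 26])
rmax([1, 63, 26]): compare 1 with rmax([63, 26])
rmax([63, 26]): compare 63 with rmax([26])
rmax([26]) = 26  (base case)
Compare 63 with 26 -> 63
Compare 1 with 63 -> 63
Compare 62 with 63 -> 63

63


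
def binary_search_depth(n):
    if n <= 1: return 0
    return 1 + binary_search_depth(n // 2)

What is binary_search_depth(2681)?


2681 / 2 = 1340
1340 / 2 = 670
670 / 2 = 335
335 / 2 = 167
167 / 2 = 83
83 / 2 = 41
41 / 2 = 20
20 / 2 = 10
10 / 2 = 5
5 / 2 = 2
2 / 2 = 1
Reached 1 after 11 halvings

11


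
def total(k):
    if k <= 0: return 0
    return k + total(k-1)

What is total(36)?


total(36)
= 36 + 35 + 34 + 33 + 32 + 31 + 30 + 29 + 28 + 27 + 26 + 25 + 24 + 23 + 22 + 21 + 20 + 19 + 18 + 17 + 16 + 15 + 14 + 13 + 12 + 11 + 10 + 9 + 8 + 7 + 6 + 5 + 4 + 3 + 2 + 1 + total(0)
= 36 + 35 + 34 + 33 + 32 + 31 + 30 + 29 + 28 + 27 + 26 + 25 + 24 + 23 + 22 + 21 + 20 + 19 + 18 + 17 + 16 + 15 + 14 + 13 + 12 + 11 + 10 + 9 + 8 + 7 + 6 + 5 + 4 + 3 + 2 + 1 + 0
= 666

666


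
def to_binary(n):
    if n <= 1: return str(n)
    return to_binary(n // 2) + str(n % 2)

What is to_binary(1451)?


to_binary(1451) = to_binary(725) + '1'
to_binary(725) = to_binary(362) + '1'
to_binary(362) = to_binary(181) + '0'
to_binary(181) = to_binary(90) + '1'
to_binary(90) = to_binary(45) + '0'
to_binary(45) = to_binary(22) + '1'
to_binary(22) = to_binary(11) + '0'
to_binary(11) = to_binary(5) + '1'
to_binary(5) = to_binary(2) + '1'
to_binary(2) = to_binary(1) + '0'
to_binary(1) = '1'  (base case)
Concatenating: '1' + '0' + '1' + '1' + '0' + '1' + '0' + '1' + '0' + '1' + '1' = '10110101011'

10110101011


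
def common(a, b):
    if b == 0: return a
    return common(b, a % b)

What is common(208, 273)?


common(208, 273) = common(273, 208)
common(273, 208) = common(208, 65)
common(208, 65) = common(65, 13)
common(65, 13) = common(13, 0)
common(13, 0) = 13  (base case)

13


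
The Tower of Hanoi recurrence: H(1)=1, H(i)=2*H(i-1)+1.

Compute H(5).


H(5) = 2 * H(4) + 1
H(4) = 2 * H(3) + 1
H(3) = 2 * H(2) + 1
H(2) = 2 * H(1) + 1
H(1) = 1  (base case)
H(2) = 2 * 1 + 1 = 3
H(3) = 2 * 3 + 1 = 7
H(4) = 2 * 7 + 1 = 15
H(5) = 2 * 15 + 1 = 31

31


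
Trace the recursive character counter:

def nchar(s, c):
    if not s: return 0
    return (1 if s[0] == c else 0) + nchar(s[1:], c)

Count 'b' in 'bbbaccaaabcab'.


s[0]='b' == 'b' -> 1
s[0]='b' == 'b' -> 1
s[0]='b' == 'b' -> 1
s[0]='a' != 'b' -> 0
s[0]='c' != 'b' -> 0
s[0]='c' != 'b' -> 0
s[0]='a' != 'b' -> 0
s[0]='a' != 'b' -> 0
s[0]='a' != 'b' -> 0
s[0]='b' == 'b' -> 1
s[0]='c' != 'b' -> 0
s[0]='a' != 'b' -> 0
s[0]='b' == 'b' -> 1
Sum: 1 + 1 + 1 + 0 + 0 + 0 + 0 + 0 + 0 + 1 + 0 + 0 + 1 = 5

5


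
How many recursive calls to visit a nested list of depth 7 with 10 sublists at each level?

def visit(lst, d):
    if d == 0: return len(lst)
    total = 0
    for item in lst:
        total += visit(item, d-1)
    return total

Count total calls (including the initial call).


At depth 0 (root): 1 call
At depth 1: each of 1 parents calls visit on 10 children = 10 calls
At depth 2: each of 10 parents calls visit on 10 children = 100 calls
At depth 3: each of 100 parents calls visit on 10 children = 1000 calls
At depth 4: each of 1000 parents calls visit on 10 children = 10000 calls
At depth 5: each of 10000 parents calls visit on 10 children = 100000 calls
At depth 6: each of 100000 parents calls visit on 10 children = 1000000 calls
At depth 7: each of 1000000 parents calls visit on 10 children = 10000000 calls
Total: 1 + 10 + 100 + 1000 + 10000 + 100000 + 1000000 + 10000000 = 11111111

11111111


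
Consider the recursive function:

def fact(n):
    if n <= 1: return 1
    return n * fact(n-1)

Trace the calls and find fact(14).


fact(14)
= 14 * fact(13)
= 14 * 13 * fact(12)
= 14 * 13 * 12 * fact(11)
= 14 * 13 * 12 * 11 * fact(10)
= 14 * 13 * 12 * 11 * 10 * fact(9)
= 14 * 13 * 12 * 11 * 10 * 9 * fact(8)
= 14 * 13 * 12 * 11 * 10 * 9 * 8 * fact(7)
= 14 * 13 * 12 * 11 * 10 * 9 * 8 * 7 * fact(6)
= 14 * 13 * 12 * 11 * 10 * 9 * 8 * 7 * 6 * fact(5)
= 14 * 13 * 12 * 11 * 10 * 9 * 8 * 7 * 6 * 5 * fact(4)
= 14 * 13 * 12 * 11 * 10 * 9 * 8 * 7 * 6 * 5 * 4 * fact(3)
= 14 * 13 * 12 * 11 * 10 * 9 * 8 * 7 * 6 * 5 * 4 * 3 * fact(2)
= 14 * 13 * 12 * 11 * 10 * 9 * 8 * 7 * 6 * 5 * 4 * 3 * 2 * fact(1)
= 14 * 13 * 12 * 11 * 10 * 9 * 8 * 7 * 6 * 5 * 4 * 3 * 2 * 1
= 87178291200

87178291200


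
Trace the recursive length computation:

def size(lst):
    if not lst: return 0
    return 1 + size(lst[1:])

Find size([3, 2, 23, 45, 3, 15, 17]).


size([3, 2, 23, 45, 3, 15, 17]) = 1 + size([2, 23, 45, 3, 15, 17])
size([2, 23, 45, 3, 15, 17]) = 1 + size([23, 45, 3, 15, 17])
size([23, 45, 3, 15, 17]) = 1 + size([45, 3, 15, 17])
size([45, 3, 15, 17]) = 1 + size([3, 15, 17])
size([3, 15, 17]) = 1 + size([15, 17])
size([15, 17]) = 1 + size([17])
size([17]) = 1 + size([])
size([]) = 0  (base case)
Unwinding: 1 + 1 + 1 + 1 + 1 + 1 + 1 + 0 = 7

7


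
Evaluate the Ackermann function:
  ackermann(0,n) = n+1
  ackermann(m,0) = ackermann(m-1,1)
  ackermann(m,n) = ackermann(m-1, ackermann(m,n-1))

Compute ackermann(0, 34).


ackermann(0, 34) = 35
Result: ackermann(0, 34) = 35

35


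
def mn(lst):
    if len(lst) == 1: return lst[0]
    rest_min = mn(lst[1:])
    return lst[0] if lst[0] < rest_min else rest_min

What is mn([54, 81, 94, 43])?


mn([54, 81, 94, 43]): compare 54 with mn([81, 94, 43])
mn([81, 94, 43]): compare 81 with mn([94, 43])
mn([94, 43]): compare 94 with mn([43])
mn([43]) = 43  (base case)
Compare 94 with 43 -> 43
Compare 81 with 43 -> 43
Compare 54 with 43 -> 43

43


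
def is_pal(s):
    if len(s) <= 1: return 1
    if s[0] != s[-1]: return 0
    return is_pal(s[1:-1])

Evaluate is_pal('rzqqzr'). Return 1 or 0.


is_pal('rzqqzr'): s[0]='r' == s[-1]='r' -> check is_pal('zqqz')
is_pal('zqqz'): s[0]='z' == s[-1]='z' -> check is_pal('qq')
is_pal('qq'): s[0]='q' == s[-1]='q' -> check is_pal('')
is_pal(''): len <= 1 -> return 1  (base case)
Result: 1 (palindrome)

1


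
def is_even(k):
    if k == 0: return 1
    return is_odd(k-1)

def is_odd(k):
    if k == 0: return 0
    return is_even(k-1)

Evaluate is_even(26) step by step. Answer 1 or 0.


is_even(26) = is_odd(25)
is_odd(25) = is_even(24)
is_even(24) = is_odd(23)
is_odd(23) = is_even(22)
is_even(22) = is_odd(21)
is_odd(21) = is_even(20)
is_even(20) = is_odd(19)
is_odd(19) = is_even(18)
is_even(18) = is_odd(17)
is_odd(17) = is_even(16)
is_even(16) = is_odd(15)
is_odd(15) = is_even(14)
is_even(14) = is_odd(13)
is_odd(13) = is_even(12)
is_even(12) = is_odd(11)
is_odd(11) = is_even(10)
is_even(10) = is_odd(9)
is_odd(9) = is_even(8)
is_even(8) = is_odd(7)
is_odd(7) = is_even(6)
is_even(6) = is_odd(5)
is_odd(5) = is_even(4)
is_even(4) = is_odd(3)
is_odd(3) = is_even(2)
is_even(2) = is_odd(1)
is_odd(1) = is_even(0)
is_even(0) = 1  (base case)
Result: 1

1


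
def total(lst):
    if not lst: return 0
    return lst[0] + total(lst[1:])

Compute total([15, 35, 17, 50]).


total([15, 35, 17, 50]) = 15 + total([35, 17, 50])
total([35, 17, 50]) = 35 + total([17, 50])
total([17, 50]) = 17 + total([50])
total([50]) = 50 + total([])
total([]) = 0  (base case)
Total: 15 + 35 + 17 + 50 + 0 = 117

117


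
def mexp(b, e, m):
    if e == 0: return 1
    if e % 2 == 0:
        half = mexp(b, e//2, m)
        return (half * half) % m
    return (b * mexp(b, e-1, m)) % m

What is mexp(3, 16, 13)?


mexp(3, 16, 13): e is even, compute mexp(3, 8, 13)
  mexp(3, 8, 13): e is even, compute mexp(3, 4, 13)
    mexp(3, 4, 13): e is even, compute mexp(3, 2, 13)
      mexp(3, 2, 13): e is even, compute mexp(3, 1, 13)
        mexp(3, 1, 13): e is odd, compute mexp(3, 0, 13)
          mexp(3, 0, 13) = 1
        (3 * 1) % 13 = 3
      half=3, (3*3) % 13 = 9
    half=9, (9*9) % 13 = 3
  half=3, (3*3) % 13 = 9
half=9, (9*9) % 13 = 3

3


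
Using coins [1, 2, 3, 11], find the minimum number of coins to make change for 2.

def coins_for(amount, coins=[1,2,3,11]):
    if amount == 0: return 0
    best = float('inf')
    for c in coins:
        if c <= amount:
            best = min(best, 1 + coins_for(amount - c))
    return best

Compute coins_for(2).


Building up with DP:
coins_for(0) = 0
coins_for(1) = min(1+coins_for(0)=1+0=1) = 1
coins_for(2) = min(1+coins_for(1)=1+1=2, 1+coins_for(0)=1+0=1) = 1

1


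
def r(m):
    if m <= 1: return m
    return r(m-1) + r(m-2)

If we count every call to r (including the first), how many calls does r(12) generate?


Let C(n) = total calls for r(n)
C(0) = 1, C(1) = 1
C(2) = 1 + C(1) + C(0) = 1 + 1 + 1 = 3
C(3) = 1 + C(2) + C(1) = 1 + 3 + 1 = 5
C(4) = 1 + C(3) + C(2) = 1 + 5 + 3 = 9
C(5) = 1 + C(4) + C(3) = 1 + 9 + 5 = 15
C(6) = 1 + C(5) + C(4) = 1 + 15 + 9 = 25
C(7) = 1 + C(6) + C(5) = 1 + 25 + 15 = 41
C(8) = 1 + C(7) + C(6) = 1 + 41 + 25 = 67
C(9) = 1 + C(8) + C(7) = 1 + 67 + 41 = 109
C(10) = 1 + C(9) + C(8) = 1 + 109 + 67 = 177
C(11) = 1 + C(10) + C(9) = 1 + 177 + 109 = 287
C(12) = 1 + C(11) + C(10) = 1 + 287 + 177 = 465

465


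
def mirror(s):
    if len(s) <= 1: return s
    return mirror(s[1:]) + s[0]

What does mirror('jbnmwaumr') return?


mirror('jbnmwaumr') = mirror('bnmwaumr') + 'j'
mirror('bnmwaumr') = mirror('nmwaumr') + 'b'
mirror('nmwaumr') = mirror('mwaumr') + 'n'
mirror('mwaumr') = mirror('waumr') + 'm'
mirror('waumr') = mirror('aumr') + 'w'
mirror('aumr') = mirror('umr') + 'a'
mirror('umr') = mirror('mr') + 'u'
mirror('mr') = mirror('r') + 'm'
mirror('r') = 'r'  (base case)
Concatenating: 'r' + 'm' + 'u' + 'a' + 'w' + 'm' + 'n' + 'b' + 'j' = 'rmuawmnbj'

rmuawmnbj


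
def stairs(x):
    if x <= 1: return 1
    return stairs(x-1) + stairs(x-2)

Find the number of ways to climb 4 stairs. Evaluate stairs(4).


Building up from base cases:
stairs(0) = 1
stairs(1) = 1
stairs(2) = stairs(1) + stairs(0) = 1 + 1 = 2
stairs(3) = stairs(2) + stairs(1) = 2 + 1 = 3
stairs(4) = stairs(3) + stairs(2) = 3 + 2 = 5

5


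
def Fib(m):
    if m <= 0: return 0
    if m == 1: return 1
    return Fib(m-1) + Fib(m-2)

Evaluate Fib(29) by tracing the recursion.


Computing Fib(29) bottom-up:
Fib(0) = 0
Fib(1) = 1
Fib(2) = Fib(1) + Fib(0) = 1 + 0 = 1
Fib(3) = Fib(2) + Fib(1) = 1 + 1 = 2
Fib(4) = Fib(3) + Fib(2) = 2 + 1 = 3
Fib(5) = Fib(4) + Fib(3) = 3 + 2 = 5
Fib(6) = Fib(5) + Fib(4) = 5 + 3 = 8
Fib(7) = Fib(6) + Fib(5) = 8 + 5 = 13
Fib(8) = Fib(7) + Fib(6) = 13 + 8 = 21
Fib(9) = Fib(8) + Fib(7) = 21 + 13 = 34
Fib(10) = Fib(9) + Fib(8) = 34 + 21 = 55
Fib(11) = Fib(10) + Fib(9) = 55 + 34 = 89
Fib(12) = Fib(11) + Fib(10) = 89 + 55 = 144
Fib(13) = Fib(12) + Fib(11) = 144 + 89 = 233
Fib(14) = Fib(13) + Fib(12) = 233 + 144 = 377
Fib(15) = Fib(14) + Fib(13) = 377 + 233 = 610
Fib(16) = Fib(15) + Fib(14) = 610 + 377 = 987
Fib(17) = Fib(16) + Fib(15) = 987 + 610 = 1597
Fib(18) = Fib(17) + Fib(16) = 1597 + 987 = 2584
Fib(19) = Fib(18) + Fib(17) = 2584 + 1597 = 4181
Fib(20) = Fib(19) + Fib(18) = 4181 + 2584 = 6765
Fib(21) = Fib(20) + Fib(19) = 6765 + 4181 = 10946
Fib(22) = Fib(21) + Fib(20) = 10946 + 6765 = 17711
Fib(23) = Fib(22) + Fib(21) = 17711 + 10946 = 28657
Fib(24) = Fib(23) + Fib(22) = 28657 + 17711 = 46368
Fib(25) = Fib(24) + Fib(23) = 46368 + 28657 = 75025
Fib(26) = Fib(25) + Fib(24) = 75025 + 46368 = 121393
Fib(27) = Fib(26) + Fib(25) = 121393 + 75025 = 196418
Fib(28) = Fib(27) + Fib(26) = 196418 + 121393 = 317811
Fib(29) = Fib(28) + Fib(27) = 317811 + 196418 = 514229

514229


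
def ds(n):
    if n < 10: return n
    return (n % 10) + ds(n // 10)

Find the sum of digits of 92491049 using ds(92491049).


ds(92491049) = 9 + ds(9249104)
ds(9249104) = 4 + ds(924910)
ds(924910) = 0 + ds(92491)
ds(92491) = 1 + ds(9249)
ds(9249) = 9 + ds(924)
ds(924) = 4 + ds(92)
ds(92) = 2 + ds(9)
ds(9) = 9  (base case)
Total: 9 + 4 + 0 + 1 + 9 + 4 + 2 + 9 = 38

38


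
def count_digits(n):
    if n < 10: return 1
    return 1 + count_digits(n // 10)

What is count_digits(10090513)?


count_digits(10090513) = 1 + count_digits(1009051)
count_digits(1009051) = 1 + count_digits(100905)
count_digits(100905) = 1 + count_digits(10090)
count_digits(10090) = 1 + count_digits(1009)
count_digits(1009) = 1 + count_digits(100)
count_digits(100) = 1 + count_digits(10)
count_digits(10) = 1 + count_digits(1)
count_digits(1) = 1  (base case: 1 < 10)
Unwinding: 1 + 1 + 1 + 1 + 1 + 1 + 1 + 1 = 8

8


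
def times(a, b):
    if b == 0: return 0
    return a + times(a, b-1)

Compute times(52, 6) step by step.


times(52, 6) = 52 + times(52, 5)
times(52, 5) = 52 + times(52, 4)
times(52, 4) = 52 + times(52, 3)
times(52, 3) = 52 + times(52, 2)
times(52, 2) = 52 + times(52, 1)
times(52, 1) = 52 + times(52, 0)
times(52, 0) = 0  (base case)
Total: 52 + 52 + 52 + 52 + 52 + 52 + 0 = 312

312


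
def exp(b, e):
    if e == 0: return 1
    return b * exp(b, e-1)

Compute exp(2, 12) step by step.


exp(2, 12)
= 2 * exp(2, 11)
= 2 * 2 * exp(2, 10)
= 2 * 2 * 2 * exp(2, 9)
= 2 * 2 * 2 * 2 * exp(2, 8)
= 2 * 2 * 2 * 2 * 2 * exp(2, 7)
= 2 * 2 * 2 * 2 * 2 * 2 * exp(2, 6)
= 2 * 2 * 2 * 2 * 2 * 2 * 2 * exp(2, 5)
= 2 * 2 * 2 * 2 * 2 * 2 * 2 * 2 * exp(2, 4)
= 2 * 2 * 2 * 2 * 2 * 2 * 2 * 2 * 2 * exp(2, 3)
= 2 * 2 * 2 * 2 * 2 * 2 * 2 * 2 * 2 * 2 * exp(2, 2)
= 2 * 2 * 2 * 2 * 2 * 2 * 2 * 2 * 2 * 2 * 2 * exp(2, 1)
= 2 * 2 * 2 * 2 * 2 * 2 * 2 * 2 * 2 * 2 * 2 * 2 * exp(2, 0)
= 2 * 2 * 2 * 2 * 2 * 2 * 2 * 2 * 2 * 2 * 2 * 2 * 1
= 4096

4096


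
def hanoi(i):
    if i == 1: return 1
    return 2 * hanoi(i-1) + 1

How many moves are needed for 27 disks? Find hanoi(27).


hanoi(27) = 2 * hanoi(26) + 1
hanoi(26) = 2 * hanoi(25) + 1
hanoi(25) = 2 * hanoi(24) + 1
hanoi(24) = 2 * hanoi(23) + 1
hanoi(23) = 2 * hanoi(22) + 1
hanoi(22) = 2 * hanoi(21) + 1
hanoi(21) = 2 * hanoi(20) + 1
hanoi(20) = 2 * hanoi(19) + 1
hanoi(19) = 2 * hanoi(18) + 1
hanoi(18) = 2 * hanoi(17) + 1
hanoi(17) = 2 * hanoi(16) + 1
hanoi(16) = 2 * hanoi(15) + 1
hanoi(15) = 2 * hanoi(14) + 1
hanoi(14) = 2 * hanoi(13) + 1
hanoi(13) = 2 * hanoi(12) + 1
hanoi(12) = 2 * hanoi(11) + 1
hanoi(11) = 2 * hanoi(10) + 1
hanoi(10) = 2 * hanoi(9) + 1
hanoi(9) = 2 * hanoi(8) + 1
hanoi(8) = 2 * hanoi(7) + 1
hanoi(7) = 2 * hanoi(6) + 1
hanoi(6) = 2 * hanoi(5) + 1
hanoi(5) = 2 * hanoi(4) + 1
hanoi(4) = 2 * hanoi(3) + 1
hanoi(3) = 2 * hanoi(2) + 1
hanoi(2) = 2 * hanoi(1) + 1
hanoi(1) = 1  (base case)
hanoi(2) = 2 * 1 + 1 = 3
hanoi(3) = 2 * 3 + 1 = 7
hanoi(4) = 2 * 7 + 1 = 15
hanoi(5) = 2 * 15 + 1 = 31
hanoi(6) = 2 * 31 + 1 = 63
hanoi(7) = 2 * 63 + 1 = 127
hanoi(8) = 2 * 127 + 1 = 255
hanoi(9) = 2 * 255 + 1 = 511
hanoi(10) = 2 * 511 + 1 = 1023
hanoi(11) = 2 * 1023 + 1 = 2047
hanoi(12) = 2 * 2047 + 1 = 4095
hanoi(13) = 2 * 4095 + 1 = 8191
hanoi(14) = 2 * 8191 + 1 = 16383
hanoi(15) = 2 * 16383 + 1 = 32767
hanoi(16) = 2 * 32767 + 1 = 65535
hanoi(17) = 2 * 65535 + 1 = 131071
hanoi(18) = 2 * 131071 + 1 = 262143
hanoi(19) = 2 * 262143 + 1 = 524287
hanoi(20) = 2 * 524287 + 1 = 1048575
hanoi(21) = 2 * 1048575 + 1 = 2097151
hanoi(22) = 2 * 2097151 + 1 = 4194303
hanoi(23) = 2 * 4194303 + 1 = 8388607
hanoi(24) = 2 * 8388607 + 1 = 16777215
hanoi(25) = 2 * 16777215 + 1 = 33554431
hanoi(26) = 2 * 33554431 + 1 = 67108863
hanoi(27) = 2 * 67108863 + 1 = 134217727

134217727


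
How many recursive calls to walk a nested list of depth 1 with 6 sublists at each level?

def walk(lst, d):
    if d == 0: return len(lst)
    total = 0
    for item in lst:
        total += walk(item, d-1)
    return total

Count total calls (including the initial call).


At depth 0 (root): 1 call
At depth 1: each of 1 parents calls walk on 6 children = 6 calls
Total: 1 + 6 = 7

7


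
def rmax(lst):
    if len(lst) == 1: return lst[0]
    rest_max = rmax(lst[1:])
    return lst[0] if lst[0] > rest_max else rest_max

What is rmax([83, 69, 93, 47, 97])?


rmax([83, 69, 93, 47, 97]): compare 83 with rmax([69, 93, 47, 97])
rmax([69, 93, 47, 97]): compare 69 with rmax([93, 47, 97])
rmax([93, 47, 97]): compare 93 with rmax([47, 97])
rmax([47, 97]): compare 47 with rmax([97])
rmax([97]) = 97  (base case)
Compare 47 with 97 -> 97
Compare 93 with 97 -> 97
Compare 69 with 97 -> 97
Compare 83 with 97 -> 97

97


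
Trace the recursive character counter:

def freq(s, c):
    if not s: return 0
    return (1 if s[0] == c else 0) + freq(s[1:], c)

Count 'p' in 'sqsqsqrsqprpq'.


s[0]='s' != 'p' -> 0
s[0]='q' != 'p' -> 0
s[0]='s' != 'p' -> 0
s[0]='q' != 'p' -> 0
s[0]='s' != 'p' -> 0
s[0]='q' != 'p' -> 0
s[0]='r' != 'p' -> 0
s[0]='s' != 'p' -> 0
s[0]='q' != 'p' -> 0
s[0]='p' == 'p' -> 1
s[0]='r' != 'p' -> 0
s[0]='p' == 'p' -> 1
s[0]='q' != 'p' -> 0
Sum: 0 + 0 + 0 + 0 + 0 + 0 + 0 + 0 + 0 + 1 + 0 + 1 + 0 = 2

2


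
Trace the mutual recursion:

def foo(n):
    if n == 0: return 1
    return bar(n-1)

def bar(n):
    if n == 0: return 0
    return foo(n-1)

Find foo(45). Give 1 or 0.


foo(45) = bar(44)
bar(44) = foo(43)
foo(43) = bar(42)
bar(42) = foo(41)
foo(41) = bar(40)
bar(40) = foo(39)
foo(39) = bar(38)
bar(38) = foo(37)
foo(37) = bar(36)
bar(36) = foo(35)
foo(35) = bar(34)
bar(34) = foo(33)
foo(33) = bar(32)
bar(32) = foo(31)
foo(31) = bar(30)
bar(30) = foo(29)
foo(29) = bar(28)
bar(28) = foo(27)
foo(27) = bar(26)
bar(26) = foo(25)
foo(25) = bar(24)
bar(24) = foo(23)
foo(23) = bar(22)
bar(22) = foo(21)
foo(21) = bar(20)
bar(20) = foo(19)
foo(19) = bar(18)
bar(18) = foo(17)
foo(17) = bar(16)
bar(16) = foo(15)
foo(15) = bar(14)
bar(14) = foo(13)
foo(13) = bar(12)
bar(12) = foo(11)
foo(11) = bar(10)
bar(10) = foo(9)
foo(9) = bar(8)
bar(8) = foo(7)
foo(7) = bar(6)
bar(6) = foo(5)
foo(5) = bar(4)
bar(4) = foo(3)
foo(3) = bar(2)
bar(2) = foo(1)
foo(1) = bar(0)
bar(0) = 0  (base case)
Result: 0

0


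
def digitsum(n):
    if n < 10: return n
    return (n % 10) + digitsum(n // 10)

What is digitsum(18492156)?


digitsum(18492156) = 6 + digitsum(1849215)
digitsum(1849215) = 5 + digitsum(184921)
digitsum(184921) = 1 + digitsum(18492)
digitsum(18492) = 2 + digitsum(1849)
digitsum(1849) = 9 + digitsum(184)
digitsum(184) = 4 + digitsum(18)
digitsum(18) = 8 + digitsum(1)
digitsum(1) = 1  (base case)
Total: 6 + 5 + 1 + 2 + 9 + 4 + 8 + 1 = 36

36


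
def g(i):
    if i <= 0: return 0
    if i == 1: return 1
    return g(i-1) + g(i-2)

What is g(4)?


Computing g(4) bottom-up:
g(0) = 0
g(1) = 1
g(2) = g(1) + g(0) = 1 + 0 = 1
g(3) = g(2) + g(1) = 1 + 1 = 2
g(4) = g(3) + g(2) = 2 + 1 = 3

3


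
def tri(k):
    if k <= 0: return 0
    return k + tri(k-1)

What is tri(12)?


tri(12)
= 12 + 11 + 10 + 9 + 8 + 7 + 6 + 5 + 4 + 3 + 2 + 1 + tri(0)
= 12 + 11 + 10 + 9 + 8 + 7 + 6 + 5 + 4 + 3 + 2 + 1 + 0
= 78

78


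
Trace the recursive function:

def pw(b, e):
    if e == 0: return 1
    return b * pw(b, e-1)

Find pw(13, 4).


pw(13, 4)
= 13 * pw(13, 3)
= 13 * 13 * pw(13, 2)
= 13 * 13 * 13 * pw(13, 1)
= 13 * 13 * 13 * 13 * pw(13, 0)
= 13 * 13 * 13 * 13 * 1
= 28561

28561


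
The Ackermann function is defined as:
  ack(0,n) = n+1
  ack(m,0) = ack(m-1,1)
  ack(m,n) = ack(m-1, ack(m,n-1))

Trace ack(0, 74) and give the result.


ack(0, 74) = 75
Result: ack(0, 74) = 75

75


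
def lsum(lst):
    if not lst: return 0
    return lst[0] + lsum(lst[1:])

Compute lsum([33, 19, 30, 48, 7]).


lsum([33, 19, 30, 48, 7]) = 33 + lsum([19, 30, 48, 7])
lsum([19, 30, 48, 7]) = 19 + lsum([30, 48, 7])
lsum([30, 48, 7]) = 30 + lsum([48, 7])
lsum([48, 7]) = 48 + lsum([7])
lsum([7]) = 7 + lsum([])
lsum([]) = 0  (base case)
Total: 33 + 19 + 30 + 48 + 7 + 0 = 137

137


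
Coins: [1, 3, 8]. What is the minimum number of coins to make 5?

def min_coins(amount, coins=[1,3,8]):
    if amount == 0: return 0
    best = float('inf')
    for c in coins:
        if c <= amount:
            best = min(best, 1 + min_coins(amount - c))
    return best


Building up with DP:
min_coins(0) = 0
min_coins(1) = min(1+min_coins(0)=1+0=1) = 1
min_coins(2) = min(1+min_coins(1)=1+1=2) = 2
min_coins(3) = min(1+min_coins(2)=1+2=3, 1+min_coins(0)=1+0=1) = 1
min_coins(4) = min(1+min_coins(3)=1+1=2, 1+min_coins(1)=1+1=2) = 2
min_coins(5) = min(1+min_coins(4)=1+2=3, 1+min_coins(2)=1+2=3) = 3

3


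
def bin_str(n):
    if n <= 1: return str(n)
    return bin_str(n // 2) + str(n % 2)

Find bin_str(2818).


bin_str(2818) = bin_str(1409) + '0'
bin_str(1409) = bin_str(704) + '1'
bin_str(704) = bin_str(352) + '0'
bin_str(352) = bin_str(176) + '0'
bin_str(176) = bin_str(88) + '0'
bin_str(88) = bin_str(44) + '0'
bin_str(44) = bin_str(22) + '0'
bin_str(22) = bin_str(11) + '0'
bin_str(11) = bin_str(5) + '1'
bin_str(5) = bin_str(2) + '1'
bin_str(2) = bin_str(1) + '0'
bin_str(1) = '1'  (base case)
Concatenating: '1' + '0' + '1' + '1' + '0' + '0' + '0' + '0' + '0' + '0' + '1' + '0' = '101100000010'

101100000010


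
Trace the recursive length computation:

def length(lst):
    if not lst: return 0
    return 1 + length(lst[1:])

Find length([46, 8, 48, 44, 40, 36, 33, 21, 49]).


length([46, 8, 48, 44, 40, 36, 33, 21, 49]) = 1 + length([8, 48, 44, 40, 36, 33, 21, 49])
length([8, 48, 44, 40, 36, 33, 21, 49]) = 1 + length([48, 44, 40, 36, 33, 21, 49])
length([48, 44, 40, 36, 33, 21, 49]) = 1 + length([44, 40, 36, 33, 21, 49])
length([44, 40, 36, 33, 21, 49]) = 1 + length([40, 36, 33, 21, 49])
length([40, 36, 33, 21, 49]) = 1 + length([36, 33, 21, 49])
length([36, 33, 21, 49]) = 1 + length([33, 21, 49])
length([33, 21, 49]) = 1 + length([21, 49])
length([21, 49]) = 1 + length([49])
length([49]) = 1 + length([])
length([]) = 0  (base case)
Unwinding: 1 + 1 + 1 + 1 + 1 + 1 + 1 + 1 + 1 + 0 = 9

9


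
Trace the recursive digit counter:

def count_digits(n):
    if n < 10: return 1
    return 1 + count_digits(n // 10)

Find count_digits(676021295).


count_digits(676021295) = 1 + count_digits(67602129)
count_digits(67602129) = 1 + count_digits(6760212)
count_digits(6760212) = 1 + count_digits(676021)
count_digits(676021) = 1 + count_digits(67602)
count_digits(67602) = 1 + count_digits(6760)
count_digits(6760) = 1 + count_digits(676)
count_digits(676) = 1 + count_digits(67)
count_digits(67) = 1 + count_digits(6)
count_digits(6) = 1  (base case: 6 < 10)
Unwinding: 1 + 1 + 1 + 1 + 1 + 1 + 1 + 1 + 1 = 9

9


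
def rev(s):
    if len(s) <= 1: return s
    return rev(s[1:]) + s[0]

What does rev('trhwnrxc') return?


rev('trhwnrxc') = rev('rhwnrxc') + 't'
rev('rhwnrxc') = rev('hwnrxc') + 'r'
rev('hwnrxc') = rev('wnrxc') + 'h'
rev('wnrxc') = rev('nrxc') + 'w'
rev('nrxc') = rev('rxc') + 'n'
rev('rxc') = rev('xc') + 'r'
rev('xc') = rev('c') + 'x'
rev('c') = 'c'  (base case)
Concatenating: 'c' + 'x' + 'r' + 'n' + 'w' + 'h' + 'r' + 't' = 'cxrnwhrt'

cxrnwhrt


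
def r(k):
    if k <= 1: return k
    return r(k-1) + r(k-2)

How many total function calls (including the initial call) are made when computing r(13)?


Let C(n) = total calls for r(n)
C(0) = 1, C(1) = 1
C(2) = 1 + C(1) + C(0) = 1 + 1 + 1 = 3
C(3) = 1 + C(2) + C(1) = 1 + 3 + 1 = 5
C(4) = 1 + C(3) + C(2) = 1 + 5 + 3 = 9
C(5) = 1 + C(4) + C(3) = 1 + 9 + 5 = 15
C(6) = 1 + C(5) + C(4) = 1 + 15 + 9 = 25
C(7) = 1 + C(6) + C(5) = 1 + 25 + 15 = 41
C(8) = 1 + C(7) + C(6) = 1 + 41 + 25 = 67
C(9) = 1 + C(8) + C(7) = 1 + 67 + 41 = 109
C(10) = 1 + C(9) + C(8) = 1 + 109 + 67 = 177
C(11) = 1 + C(10) + C(9) = 1 + 177 + 109 = 287
C(12) = 1 + C(11) + C(10) = 1 + 287 + 177 = 465
C(13) = 1 + C(12) + C(11) = 1 + 465 + 287 = 753

753


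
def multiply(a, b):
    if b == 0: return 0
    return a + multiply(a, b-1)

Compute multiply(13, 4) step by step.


multiply(13, 4) = 13 + multiply(13, 3)
multiply(13, 3) = 13 + multiply(13, 2)
multiply(13, 2) = 13 + multiply(13, 1)
multiply(13, 1) = 13 + multiply(13, 0)
multiply(13, 0) = 0  (base case)
Total: 13 + 13 + 13 + 13 + 0 = 52

52


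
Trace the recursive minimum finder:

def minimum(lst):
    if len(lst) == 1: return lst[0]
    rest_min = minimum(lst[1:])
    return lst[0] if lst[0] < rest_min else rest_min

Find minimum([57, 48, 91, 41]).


minimum([57, 48, 91, 41]): compare 57 with minimum([48, 91, 41])
minimum([48, 91, 41]): compare 48 with minimum([91, 41])
minimum([91, 41]): compare 91 with minimum([41])
minimum([41]) = 41  (base case)
Compare 91 with 41 -> 41
Compare 48 with 41 -> 41
Compare 57 with 41 -> 41

41


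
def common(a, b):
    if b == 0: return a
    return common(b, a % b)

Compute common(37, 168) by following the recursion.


common(37, 168) = common(168, 37)
common(168, 37) = common(37, 20)
common(37, 20) = common(20, 17)
common(20, 17) = common(17, 3)
common(17, 3) = common(3, 2)
common(3, 2) = common(2, 1)
common(2, 1) = common(1, 0)
common(1, 0) = 1  (base case)

1


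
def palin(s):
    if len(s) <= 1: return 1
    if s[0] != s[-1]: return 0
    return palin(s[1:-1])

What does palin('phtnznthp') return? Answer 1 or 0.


palin('phtnznthp'): s[0]='p' == s[-1]='p' -> check palin('htnznth')
palin('htnznth'): s[0]='h' == s[-1]='h' -> check palin('tnznt')
palin('tnznt'): s[0]='t' == s[-1]='t' -> check palin('nzn')
palin('nzn'): s[0]='n' == s[-1]='n' -> check palin('z')
palin('z'): len <= 1 -> return 1  (base case)
Result: 1 (palindrome)

1


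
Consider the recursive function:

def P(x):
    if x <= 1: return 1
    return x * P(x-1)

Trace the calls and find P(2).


P(2)
= 2 * P(1)
= 2 * 1
= 2

2


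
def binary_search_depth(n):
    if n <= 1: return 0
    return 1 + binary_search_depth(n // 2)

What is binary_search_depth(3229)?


3229 / 2 = 1614
1614 / 2 = 807
807 / 2 = 403
403 / 2 = 201
201 / 2 = 100
100 / 2 = 50
50 / 2 = 25
25 / 2 = 12
12 / 2 = 6
6 / 2 = 3
3 / 2 = 1
Reached 1 after 11 halvings

11


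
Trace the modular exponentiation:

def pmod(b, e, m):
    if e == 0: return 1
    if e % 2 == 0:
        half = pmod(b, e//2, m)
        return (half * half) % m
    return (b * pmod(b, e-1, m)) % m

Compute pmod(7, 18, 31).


pmod(7, 18, 31): e is even, compute pmod(7, 9, 31)
  pmod(7, 9, 31): e is odd, compute pmod(7, 8, 31)
    pmod(7, 8, 31): e is even, compute pmod(7, 4, 31)
      pmod(7, 4, 31): e is even, compute pmod(7, 2, 31)
        pmod(7, 2, 31): e is even, compute pmod(7, 1, 31)
          pmod(7, 1, 31): e is odd, compute pmod(7, 0, 31)
          pmod(7, 0, 31) = 1
          (7 * 1) % 31 = 7
        half=7, (7*7) % 31 = 18
      half=18, (18*18) % 31 = 14
    half=14, (14*14) % 31 = 10
  (7 * 10) % 31 = 8
half=8, (8*8) % 31 = 2

2


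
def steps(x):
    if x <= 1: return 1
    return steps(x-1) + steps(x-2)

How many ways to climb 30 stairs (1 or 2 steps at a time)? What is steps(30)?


Building up from base cases:
steps(0) = 1
steps(1) = 1
steps(2) = steps(1) + steps(0) = 1 + 1 = 2
steps(3) = steps(2) + steps(1) = 2 + 1 = 3
steps(4) = steps(3) + steps(2) = 3 + 2 = 5
steps(5) = steps(4) + steps(3) = 5 + 3 = 8
steps(6) = steps(5) + steps(4) = 8 + 5 = 13
steps(7) = steps(6) + steps(5) = 13 + 8 = 21
steps(8) = steps(7) + steps(6) = 21 + 13 = 34
steps(9) = steps(8) + steps(7) = 34 + 21 = 55
steps(10) = steps(9) + steps(8) = 55 + 34 = 89
steps(11) = steps(10) + steps(9) = 89 + 55 = 144
steps(12) = steps(11) + steps(10) = 144 + 89 = 233
steps(13) = steps(12) + steps(11) = 233 + 144 = 377
steps(14) = steps(13) + steps(12) = 377 + 233 = 610
steps(15) = steps(14) + steps(13) = 610 + 377 = 987
steps(16) = steps(15) + steps(14) = 987 + 610 = 1597
steps(17) = steps(16) + steps(15) = 1597 + 987 = 2584
steps(18) = steps(17) + steps(16) = 2584 + 1597 = 4181
steps(19) = steps(18) + steps(17) = 4181 + 2584 = 6765
steps(20) = steps(19) + steps(18) = 6765 + 4181 = 10946
steps(21) = steps(20) + steps(19) = 10946 + 6765 = 17711
steps(22) = steps(21) + steps(20) = 17711 + 10946 = 28657
steps(23) = steps(22) + steps(21) = 28657 + 17711 = 46368
steps(24) = steps(23) + steps(22) = 46368 + 28657 = 75025
steps(25) = steps(24) + steps(23) = 75025 + 46368 = 121393
steps(26) = steps(25) + steps(24) = 121393 + 75025 = 196418
steps(27) = steps(26) + steps(25) = 196418 + 121393 = 317811
steps(28) = steps(27) + steps(26) = 317811 + 196418 = 514229
steps(29) = steps(28) + steps(27) = 514229 + 317811 = 832040
steps(30) = steps(29) + steps(28) = 832040 + 514229 = 1346269

1346269
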